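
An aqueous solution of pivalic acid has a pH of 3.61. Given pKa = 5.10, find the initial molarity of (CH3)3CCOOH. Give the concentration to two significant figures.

C₀ = 7.8 × 10^-3 M

[H+] = 10^(-3.61) = 2.45 × 10^-4 M = x
Ka = 10^(−5.10) = 7.94 × 10^-6
Ka = x²/(C₀ − x) ⇒ C₀ = x + x²/Ka
C₀ = 2.45 × 10^-4 + (2.45 × 10^-4)²/(7.94 × 10^-6) = 7.80 × 10^-3 M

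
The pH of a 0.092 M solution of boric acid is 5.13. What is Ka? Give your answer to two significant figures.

Ka = 6.0 × 10^-10

[H+] = 10^(-5.13) = 7.41 × 10^-6 M
At equilibrium [HA] = 0.092 − 7.41 × 10^-6 = 9.20 × 10^-2 M
Ka = [H+][A-]/[HA] = (7.41 × 10^-6)² / 9.20 × 10^-2 = 6.0 × 10^-10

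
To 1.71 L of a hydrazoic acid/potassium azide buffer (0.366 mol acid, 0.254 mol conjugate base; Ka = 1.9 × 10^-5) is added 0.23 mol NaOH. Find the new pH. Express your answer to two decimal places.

After neutralization: n(HN3) = 0.136 mol, n(N3-) = 0.484 mol.
pKa = −log(1.9 × 10^-5) = 4.721
Henderson–Hasselbalch with mole ratio 0.484/0.136: pH = 4.721 + (+0.551)

pH = 5.27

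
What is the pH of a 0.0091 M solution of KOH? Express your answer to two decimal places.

KOH is a strong base; [OH-] = 0.0091 M.
pOH = -log(0.0091) = 2.04
pH = 14.00 - 2.04 = 11.96

pH = 11.96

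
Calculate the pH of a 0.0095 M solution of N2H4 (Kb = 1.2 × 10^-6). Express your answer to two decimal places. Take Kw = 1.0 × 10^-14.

N2H4 + H2O ⇌ N2H5+ + OH-
Kb = x²/(0.0095 − x) = 1.2 × 10^-6
Assume x ≪ 0.0095: x ≈ √(1.2 × 10^-6 × 0.0095) = 1.07 × 10^-4 M
(x/C₀ = 1.1% < 5%, so the approximation holds.)
pOH = −log(1.07 × 10^-4) = 3.97; pH = 14.00 − 3.97 = 10.03

pH = 10.03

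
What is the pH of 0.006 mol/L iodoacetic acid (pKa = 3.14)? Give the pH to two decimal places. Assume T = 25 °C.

pH = 2.76

ICH2COOH ⇌ ICH2COO- + H+
Ka = 10^(−3.14) = 7.24 × 10^-4
Ka = x²/(0.006 − x) = 7.24 × 10^-4
The 5% rule fails; solving x² + Ka·x − Ka·C₀ = 0 exactly:
x = (−Ka + √(Ka² + 4·Ka·C₀))/2 = 1.75 × 10^-3 M
pH = −log[H+] = −log(1.75 × 10^-3) = 2.76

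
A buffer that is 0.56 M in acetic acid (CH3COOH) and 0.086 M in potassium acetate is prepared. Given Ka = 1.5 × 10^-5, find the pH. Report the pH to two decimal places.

pKa = −log(1.5 × 10^-5) = 4.824
pH = pKa + log([A⁻]/[HA]) = 4.824 + log(0.086/0.56)
pH = 4.824 + (-0.814) = 4.01

pH = 4.01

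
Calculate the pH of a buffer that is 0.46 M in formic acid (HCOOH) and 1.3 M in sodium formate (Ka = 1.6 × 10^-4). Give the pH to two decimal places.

pKa = −log(1.6 × 10^-4) = 3.796
pH = pKa + log([A⁻]/[HA]) = 3.796 + log(1.3/0.46)
pH = 3.796 + (+0.451) = 4.25

pH = 4.25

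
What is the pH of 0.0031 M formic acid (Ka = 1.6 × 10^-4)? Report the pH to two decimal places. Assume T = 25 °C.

HCOOH ⇌ HCOO- + H+
Let x = [H+] at equilibrium. Ka = x²/(0.0031 − x).
x is not negligible relative to C₀; solve x² + 0.00016·x − 4.96e-07 = 0.
x = (−Ka + √(Ka² + 4·Ka·C₀))/2 = 6.29 × 10^-4 M
pH = −log(6.29 × 10^-4) = 3.20

pH = 3.20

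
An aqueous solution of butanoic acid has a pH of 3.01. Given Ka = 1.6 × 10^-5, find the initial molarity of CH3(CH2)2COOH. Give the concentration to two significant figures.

C₀ = 6.1 × 10^-2 M

[H+] = 10^(-3.01) = 9.77 × 10^-4 M = x
Ka = x²/(C₀ − x) ⇒ C₀ = x + x²/Ka
C₀ = 9.77 × 10^-4 + (9.77 × 10^-4)²/(1.6 × 10^-5) = 6.06 × 10^-2 M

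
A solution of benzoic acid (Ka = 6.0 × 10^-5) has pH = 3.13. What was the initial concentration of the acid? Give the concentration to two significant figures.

C₀ = 9.9 × 10^-3 M

[H+] = 10^(-3.13) = 7.41 × 10^-4 M = x
Ka = x²/(C₀ − x) ⇒ C₀ = x + x²/Ka
C₀ = 7.41 × 10^-4 + (7.41 × 10^-4)²/(6.0 × 10^-5) = 9.89 × 10^-3 M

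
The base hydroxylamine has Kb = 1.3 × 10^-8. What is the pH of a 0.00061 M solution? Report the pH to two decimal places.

pH = 8.45

NH2OH + H2O ⇌ NH3OH+ + OH-
Let x = [OH-] at equilibrium. Kb = x²/(0.00061 − x).
Neglecting x in the denominator: x = √(1.3 × 10^-8 × 0.00061) = 2.82 × 10^-6 M
pOH = 5.55, so pH = 14.00 − pOH = 8.45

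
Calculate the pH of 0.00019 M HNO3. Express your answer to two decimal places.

pH = 3.72

HNO3 is a strong acid and dissociates completely, so [H+] = 0.00019 M.
pH = -log(0.00019) = 3.72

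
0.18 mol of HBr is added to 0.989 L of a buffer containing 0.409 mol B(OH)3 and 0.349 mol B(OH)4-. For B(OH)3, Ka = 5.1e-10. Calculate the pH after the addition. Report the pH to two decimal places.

Added H+ converts B(OH)4- to B(OH)3: B(OH)3 → 0.589 mol, B(OH)4- → 0.169 mol.
pKa = −log(5.1 × 10^-10) = 9.292
pH = pKa + log([A⁻]/[HA]) = 9.292 + log(0.169/0.589) = 9.292 -0.542

pH = 8.75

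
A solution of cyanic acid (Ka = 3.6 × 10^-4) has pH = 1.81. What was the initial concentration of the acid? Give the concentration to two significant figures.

C₀ = 6.8 × 10^-1 M

[H+] = 10^(-1.81) = 1.55 × 10^-2 M = x
Ka = x²/(C₀ − x) ⇒ C₀ = x + x²/Ka
C₀ = 1.55 × 10^-2 + (1.55 × 10^-2)²/(3.6 × 10^-4) = 6.83 × 10^-1 M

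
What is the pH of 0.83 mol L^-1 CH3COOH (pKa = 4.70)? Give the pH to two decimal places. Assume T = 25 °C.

pH = 2.39

CH3COOH ⇌ CH3COO- + H+
Ka = 10^(−4.70) = 2.00 × 10^-5
From the ICE table, Ka = x²/(0.83 − x) = 2.00 × 10^-5.
Since Ka ≪ C₀, x ≈ √(Ka·C₀) = 4.07 × 10^-3 M.
pH = −log(4.07 × 10^-3) = 2.39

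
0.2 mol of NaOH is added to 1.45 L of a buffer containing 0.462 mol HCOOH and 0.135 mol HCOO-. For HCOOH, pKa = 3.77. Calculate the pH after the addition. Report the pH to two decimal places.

OH- converts HCOOH to HCOO-: HCOOH → 0.262 mol, HCOO- → 0.335 mol.
Henderson–Hasselbalch with mole ratio 0.335/0.262: pH = 3.77 + (+0.107)

pH = 3.88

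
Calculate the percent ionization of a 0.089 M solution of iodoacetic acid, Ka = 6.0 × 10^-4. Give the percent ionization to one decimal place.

7.9%

ICH2COOH ⇌ ICH2COO- + H+; let x = [H+] at equilibrium.
Ka = x²/(C₀ − x); solving the quadratic gives x = 7.01 × 10^-3 M.
% ionization = x/C₀ × 100% = 7.01 × 10^-3/0.089 × 100% = 7.9%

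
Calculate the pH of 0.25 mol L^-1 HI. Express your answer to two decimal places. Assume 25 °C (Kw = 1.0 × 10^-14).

HI is a strong acid and dissociates completely, so [H+] = 0.25 M.
pH = -log(0.25) = 0.60

pH = 0.60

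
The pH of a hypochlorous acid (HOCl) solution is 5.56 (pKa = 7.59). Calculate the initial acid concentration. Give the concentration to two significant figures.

[H+] = 10^(-5.56) = 2.75 × 10^-6 M = x
Ka = 10^(−7.59) = 2.57 × 10^-8
Ka = x²/(C₀ − x) ⇒ C₀ = x + x²/Ka
C₀ = 2.75 × 10^-6 + (2.75 × 10^-6)²/(2.57 × 10^-8) = 2.97 × 10^-4 M

C₀ = 3.0 × 10^-4 M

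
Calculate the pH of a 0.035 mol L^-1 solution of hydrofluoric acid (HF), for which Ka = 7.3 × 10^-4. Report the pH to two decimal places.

pH = 2.33

HF ⇌ F- + H+
Ka = [H+]²/(0.035 − [H+]) = 7.3 × 10^-4
[H+] is not negligible relative to C₀; solve [H+]² + 0.00073·[H+] − 2.56e-05 = 0.
[H+] = (−Ka + √(Ka² + 4·Ka·C₀))/2 = 4.70 × 10^-3 M
pH = −log[H+] = −log(4.70 × 10^-3) = 2.33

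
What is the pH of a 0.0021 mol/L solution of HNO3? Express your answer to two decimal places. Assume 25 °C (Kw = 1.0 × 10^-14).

HNO3 is a strong acid and dissociates completely, so [H+] = 0.0021 M.
pH = -log(0.0021) = 2.68

pH = 2.68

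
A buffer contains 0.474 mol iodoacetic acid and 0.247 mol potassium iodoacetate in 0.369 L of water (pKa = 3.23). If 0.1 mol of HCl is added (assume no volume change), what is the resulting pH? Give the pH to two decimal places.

After neutralization: n(ICH2COOH) = 0.574 mol, n(ICH2COO-) = 0.147 mol.
Henderson–Hasselbalch with mole ratio 0.147/0.574: pH = 3.23 + (-0.592)

pH = 2.64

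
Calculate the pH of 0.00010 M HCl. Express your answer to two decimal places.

HCl is a strong acid and dissociates completely, so [H+] = 0.00010 M.
pH = -log(0.0001) = 4.00

pH = 4.00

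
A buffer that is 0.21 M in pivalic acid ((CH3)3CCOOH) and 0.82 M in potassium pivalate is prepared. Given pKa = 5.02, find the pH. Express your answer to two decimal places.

Using pH = pKa + log([base]/[acid]) with [base]/[acid] = 0.82/0.21:
pH = 5.02 + (+0.592) = 5.61

pH = 5.61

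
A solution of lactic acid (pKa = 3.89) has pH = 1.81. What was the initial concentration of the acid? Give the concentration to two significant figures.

[H+] = 10^(-1.81) = 1.55 × 10^-2 M = x
Ka = 10^(−3.89) = 1.29 × 10^-4
Ka = x²/(C₀ − x) ⇒ C₀ = x + x²/Ka
C₀ = 1.55 × 10^-2 + (1.55 × 10^-2)²/(1.29 × 10^-4) = 1.88 M

C₀ = 1.9 M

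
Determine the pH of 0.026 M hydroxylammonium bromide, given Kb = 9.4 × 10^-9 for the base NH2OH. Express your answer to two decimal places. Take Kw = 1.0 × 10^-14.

NH3OH+ is the conjugate acid of the weak base NH2OH.
Ka = Kw/Kb = 1.0×10^-14 / 9.4 × 10^-9 = 1.06 × 10^-6
From the ICE table, Ka = x²/(0.026 − x) = 1.06 × 10^-6.
Assume x ≪ 0.026: x ≈ √(1.06 × 10^-6 × 0.026) = 1.66 × 10^-4 M
pH = −log(1.66 × 10^-4) = 3.78

pH = 3.78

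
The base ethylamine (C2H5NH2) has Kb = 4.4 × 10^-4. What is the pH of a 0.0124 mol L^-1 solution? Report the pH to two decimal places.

pH = 11.33

C2H5NH2 + H2O ⇌ C2H5NH3+ + OH-
From the ICE table, Kb = x²/(0.0124 − x) = 4.4 × 10^-4.
Here C₀/Kb ≈ 28.2, so the small-x approximation fails. Use the quadratic:
x = (−Kb + √(Kb² + 4·Kb·C₀))/2 = 2.13 × 10^-3 M
pOH = −log(2.13 × 10^-3) = 2.67; pH = 14.00 − 2.67 = 11.33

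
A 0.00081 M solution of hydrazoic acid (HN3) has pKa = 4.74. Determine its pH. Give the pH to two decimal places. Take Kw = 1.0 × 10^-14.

pH = 3.95

HN3 ⇌ N3- + H+
Ka = 10^(−4.74) = 1.82 × 10^-5
Ka = [H+]²/(0.00081 − [H+]) = 1.82 × 10^-5
[H+] is not negligible relative to C₀; solve [H+]² + 1.82e-05·[H+] − 1.47e-08 = 0.
[H+] = [−1.82e-05 + √(1.82e-05² + 5.9e-08)]/2 = 1.13 × 10^-4 M
pH = −log[H+] = −log(1.13 × 10^-4) = 3.95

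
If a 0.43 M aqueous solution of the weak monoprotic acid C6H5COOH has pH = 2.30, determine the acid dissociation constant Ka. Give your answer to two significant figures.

Ka = 5.9 × 10^-5

[H+] = 10^(-2.30) = 5.01 × 10^-3 M
At equilibrium [HA] = 0.43 − 5.01 × 10^-3 = 4.25 × 10^-1 M
Ka = [H+][A-]/[HA] = (5.01 × 10^-3)² / 4.25 × 10^-1 = 5.9 × 10^-5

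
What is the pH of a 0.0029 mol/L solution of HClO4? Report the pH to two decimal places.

pH = 2.54

HClO4 is a strong acid and dissociates completely, so [H+] = 0.0029 M.
pH = -log(0.0029) = 2.54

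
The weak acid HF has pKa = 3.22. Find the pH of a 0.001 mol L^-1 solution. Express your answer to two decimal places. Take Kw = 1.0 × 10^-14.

HF ⇌ F- + H+
Ka = 10^(−3.22) = 6.03 × 10^-4
Let x = [H+] at equilibrium. Ka = x²/(0.001 − x).
x is not negligible relative to C₀; solve x² + 0.000603·x − 6.03e-07 = 0.
x = [−0.000603 + √(0.000603² + 2.41e-06)]/2 = 5.32 × 10^-4 M
pH = −log(5.32 × 10^-4) = 3.27

pH = 3.27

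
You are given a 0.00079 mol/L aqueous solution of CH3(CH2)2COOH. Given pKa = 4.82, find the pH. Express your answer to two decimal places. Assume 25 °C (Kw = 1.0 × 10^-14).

CH3(CH2)2COOH ⇌ CH3(CH2)2COO- + H+
Ka = 10^(−4.82) = 1.51 × 10^-5
From the ICE table, Ka = [H+]²/(0.00079 − [H+]) = 1.51 × 10^-5.
[H+] is not negligible relative to C₀; solve [H+]² + 1.51e-05·[H+] − 1.19e-08 = 0.
[H+] = [−1.51e-05 + √(1.51e-05² + 4.77e-08)]/2 = 1.02 × 10^-4 M
pH = −log(1.02 × 10^-4) = 3.99

pH = 3.99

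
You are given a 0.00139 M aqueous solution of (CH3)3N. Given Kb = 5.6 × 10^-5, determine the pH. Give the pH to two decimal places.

pH = 10.40

(CH3)3N + H2O ⇌ (CH3)3NH+ + OH-
From the ICE table, Kb = [OH-]²/(0.00139 − [OH-]) = 5.6 × 10^-5.
The 5% rule fails; solving [OH-]² + Kb·[OH-] − Kb·C₀ = 0 exactly:
[OH-] = [−5.6e-05 + √(5.6e-05² + 3.11e-07)]/2 = 2.52 × 10^-4 M
pOH = 3.60, so pH = 14.00 − pOH = 10.40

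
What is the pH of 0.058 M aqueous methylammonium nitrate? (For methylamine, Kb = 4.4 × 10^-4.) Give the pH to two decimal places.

CH3NH3+ is the conjugate acid of the weak base CH3NH2.
Ka = Kw/Kb = 1.0×10^-14 / 4.4 × 10^-4 = 2.27 × 10^-11
Let x = [H+] at equilibrium. Ka = x²/(0.058 − x).
Assume x ≪ 0.058: x ≈ √(2.27 × 10^-11 × 0.058) = 1.15 × 10^-6 M
pH = −log(1.15 × 10^-6) = 5.94

pH = 5.94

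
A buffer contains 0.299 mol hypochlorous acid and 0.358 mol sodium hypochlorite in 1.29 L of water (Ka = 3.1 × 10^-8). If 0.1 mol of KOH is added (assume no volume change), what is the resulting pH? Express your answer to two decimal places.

pH = 7.87

After neutralization: n(HOCl) = 0.199 mol, n(OCl-) = 0.458 mol.
pKa = −log(3.1 × 10^-8) = 7.509
pH = pKa + log([A⁻]/[HA]) = 7.509 + log(0.458/0.199) = 7.509 +0.362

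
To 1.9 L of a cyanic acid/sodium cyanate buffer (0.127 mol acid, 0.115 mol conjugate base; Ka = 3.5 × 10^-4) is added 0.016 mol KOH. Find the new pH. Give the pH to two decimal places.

After neutralization: n(HOCN) = 0.111 mol, n(OCN-) = 0.131 mol.
pKa = −log(3.5 × 10^-4) = 3.456
pH = pKa + log([A⁻]/[HA]) = 3.456 + log(0.131/0.111) = 3.456 +0.072

pH = 3.53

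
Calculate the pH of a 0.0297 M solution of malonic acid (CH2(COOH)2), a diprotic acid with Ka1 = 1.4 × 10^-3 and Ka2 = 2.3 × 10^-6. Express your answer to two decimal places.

pH = 2.24

Since Ka1 ≫ Ka2, the first ionization dominates [H+].
Ka1 = x²/(0.0297 − x) = 1.4 × 10^-3
Solving the quadratic: x = (−Ka1 + √(Ka1² + 4·Ka1·C₀))/2 = 5.79 × 10^-3 M
pH = −log(5.79 × 10^-3) = 2.24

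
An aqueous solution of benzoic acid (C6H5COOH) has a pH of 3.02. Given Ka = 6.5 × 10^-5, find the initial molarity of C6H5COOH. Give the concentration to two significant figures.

C₀ = 1.5 × 10^-2 M

[H+] = 10^(-3.02) = 9.55 × 10^-4 M = x
Ka = x²/(C₀ − x) ⇒ C₀ = x + x²/Ka
C₀ = 9.55 × 10^-4 + (9.55 × 10^-4)²/(6.5 × 10^-5) = 1.50 × 10^-2 M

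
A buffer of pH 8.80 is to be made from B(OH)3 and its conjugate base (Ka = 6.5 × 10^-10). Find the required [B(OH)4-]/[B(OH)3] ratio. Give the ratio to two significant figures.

ratio = 0.41

pKa = -log(6.5 × 10^-10) = 9.187
pH = pKa + log(r) ⇒ log(r) = 8.80 − 9.187 = -0.387
r = [B(OH)4-]/[B(OH)3] = 10^(-0.387) = 0.41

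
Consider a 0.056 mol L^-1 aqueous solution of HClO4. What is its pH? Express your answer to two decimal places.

pH = 1.25

HClO4 is a strong acid and dissociates completely, so [H+] = 0.056 M.
pH = -log(0.056) = 1.25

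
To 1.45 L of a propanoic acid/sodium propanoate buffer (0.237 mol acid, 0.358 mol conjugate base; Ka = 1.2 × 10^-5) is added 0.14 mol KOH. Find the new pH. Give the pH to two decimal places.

After neutralization: n(CH3CH2COOH) = 0.097 mol, n(CH3CH2COO-) = 0.498 mol.
pKa = −log(1.2 × 10^-5) = 4.921
Henderson–Hasselbalch with mole ratio 0.498/0.097: pH = 4.921 + (+0.710)

pH = 5.63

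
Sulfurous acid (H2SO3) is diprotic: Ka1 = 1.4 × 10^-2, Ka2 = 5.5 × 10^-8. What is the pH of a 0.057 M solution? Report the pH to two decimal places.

Ka1 ≫ Ka2, so treat the first dissociation as the only significant source of H+.
Ka1 = x²/(0.057 − x) = 1.4 × 10^-2
Solving the quadratic: x = (−Ka1 + √(Ka1² + 4·Ka1·C₀))/2 = 2.21 × 10^-2 M
pH = −log(2.21 × 10^-2) = 1.66

pH = 1.66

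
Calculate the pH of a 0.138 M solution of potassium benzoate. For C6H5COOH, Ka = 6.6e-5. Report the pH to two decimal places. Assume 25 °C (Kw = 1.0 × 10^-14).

C6H5COO- is the conjugate base of the weak acid C6H5COOH.
Kb = Kw/Ka = 1.0×10^-14 / 6.6 × 10^-5 = 1.52 × 10^-10
From the ICE table, Kb = [OH-]²/(0.138 − [OH-]) = 1.52 × 10^-10.
Assume [OH-] ≪ 0.138: [OH-] ≈ √(1.52 × 10^-10 × 0.138) = 4.58 × 10^-6 M
pOH = −log(4.58 × 10^-6) = 5.34; pH = 14.00 − 5.34 = 8.66

pH = 8.66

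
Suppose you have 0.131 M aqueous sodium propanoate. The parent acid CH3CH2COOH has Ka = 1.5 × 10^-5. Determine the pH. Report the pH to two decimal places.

CH3CH2COO- is the conjugate base of the weak acid CH3CH2COOH.
Kb = Kw/Ka = 1.0×10^-14 / 1.5 × 10^-5 = 6.67 × 10^-10
From the ICE table, Kb = [OH-]²/(0.131 − [OH-]) = 6.67 × 10^-10.
Since Kb ≪ C₀, [OH-] ≈ √(Kb·C₀) = 9.35 × 10^-6 M.
pOH = −log(9.35 × 10^-6) = 5.03; pH = 14.00 − 5.03 = 8.97

pH = 8.97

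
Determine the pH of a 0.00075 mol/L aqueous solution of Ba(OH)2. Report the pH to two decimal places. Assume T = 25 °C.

Ba(OH)2 is a strong base (each formula unit releases 2 OH-); [OH-] = 0.0015 M.
pOH = -log(0.0015) = 2.82
pH = 14.00 - 2.82 = 11.18

pH = 11.18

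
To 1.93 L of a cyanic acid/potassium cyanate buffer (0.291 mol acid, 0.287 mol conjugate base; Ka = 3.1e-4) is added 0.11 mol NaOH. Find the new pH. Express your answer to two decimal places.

After neutralization: n(HOCN) = 0.181 mol, n(OCN-) = 0.397 mol.
pKa = −log(3.1 × 10^-4) = 3.509
Henderson–Hasselbalch with mole ratio 0.397/0.181: pH = 3.509 + (+0.341)

pH = 3.85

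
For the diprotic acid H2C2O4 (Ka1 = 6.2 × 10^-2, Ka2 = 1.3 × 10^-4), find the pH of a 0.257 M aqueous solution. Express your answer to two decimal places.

Since Ka1 ≫ Ka2, the first ionization dominates [H+].
Ka1 = x²/(0.257 − x) = 6.2 × 10^-2
Solving the quadratic: x = (−Ka1 + √(Ka1² + 4·Ka1·C₀))/2 = 9.90 × 10^-2 M
pH = −log(9.90 × 10^-2) = 1.00

pH = 1.00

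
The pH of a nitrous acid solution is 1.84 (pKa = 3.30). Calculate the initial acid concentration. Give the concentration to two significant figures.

C₀ = 4.3 × 10^-1 M

[H+] = 10^(-1.84) = 1.45 × 10^-2 M = x
Ka = 10^(−3.30) = 5.01 × 10^-4
Ka = x²/(C₀ − x) ⇒ C₀ = x + x²/Ka
C₀ = 1.45 × 10^-2 + (1.45 × 10^-2)²/(5.01 × 10^-4) = 4.34 × 10^-1 M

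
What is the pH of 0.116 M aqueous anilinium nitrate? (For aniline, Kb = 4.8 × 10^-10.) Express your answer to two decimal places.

C6H5NH3+ is the conjugate acid of the weak base C6H5NH2.
Ka = Kw/Kb = 1.0×10^-14 / 4.8 × 10^-10 = 2.08 × 10^-5
Let x = [H+] at equilibrium. Ka = x²/(0.116 − x).
Assume x ≪ 0.116: x ≈ √(2.08 × 10^-5 × 0.116) = 1.55 × 10^-3 M
pH = −log[H+] = −log(1.55 × 10^-3) = 2.81

pH = 2.81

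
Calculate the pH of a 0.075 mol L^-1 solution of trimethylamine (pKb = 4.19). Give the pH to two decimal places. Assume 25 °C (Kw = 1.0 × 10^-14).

pH = 11.34

(CH3)3N + H2O ⇌ (CH3)3NH+ + OH-
Kb = 10^(−4.19) = 6.46 × 10^-5
Let x = [OH-] at equilibrium. Kb = x²/(0.075 − x).
Assume x ≪ 0.075: x ≈ √(6.46 × 10^-5 × 0.075) = 2.20 × 10^-3 M
Check: 2.9% ionized — well under 5%, approximation valid.
pOH = −log(2.20 × 10^-3) = 2.66; pH = 14.00 − 2.66 = 11.34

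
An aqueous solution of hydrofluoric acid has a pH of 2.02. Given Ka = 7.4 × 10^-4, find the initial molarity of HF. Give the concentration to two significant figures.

C₀ = 1.3 × 10^-1 M

[H+] = 10^(-2.02) = 9.55 × 10^-3 M = x
Ka = x²/(C₀ − x) ⇒ C₀ = x + x²/Ka
C₀ = 9.55 × 10^-3 + (9.55 × 10^-3)²/(7.4 × 10^-4) = 1.33 × 10^-1 M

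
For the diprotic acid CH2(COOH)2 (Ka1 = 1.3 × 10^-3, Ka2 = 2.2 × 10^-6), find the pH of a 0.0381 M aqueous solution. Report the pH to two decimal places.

Since Ka1 ≫ Ka2, the first ionization dominates [H+].
Ka1 = x²/(0.0381 − x) = 1.3 × 10^-3
Solving the quadratic: x = (−Ka1 + √(Ka1² + 4·Ka1·C₀))/2 = 6.42 × 10^-3 M
pH = −log(6.42 × 10^-3) = 2.19

pH = 2.19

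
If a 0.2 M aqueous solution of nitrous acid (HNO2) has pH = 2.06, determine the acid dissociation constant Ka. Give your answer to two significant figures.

[H+] = 10^(-2.06) = 8.71 × 10^-3 M
At equilibrium [HA] = 0.2 − 8.71 × 10^-3 = 1.91 × 10^-1 M
Ka = [H+][A-]/[HA] = (8.71 × 10^-3)² / 1.91 × 10^-1 = 4.0 × 10^-4

Ka = 4.0 × 10^-4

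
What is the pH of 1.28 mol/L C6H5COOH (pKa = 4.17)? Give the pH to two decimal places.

C6H5COOH ⇌ C6H5COO- + H+
Ka = 10^(−4.17) = 6.76 × 10^-5
Ka = [H+]²/(1.28 − [H+]) = 6.76 × 10^-5
Since Ka ≪ C₀, [H+] ≈ √(Ka·C₀) = 9.30 × 10^-3 M.
pH = −log[H+] = −log(9.30 × 10^-3) = 2.03

pH = 2.03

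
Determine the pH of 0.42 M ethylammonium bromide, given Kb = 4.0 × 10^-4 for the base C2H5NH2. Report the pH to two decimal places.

pH = 5.49

C2H5NH3+ is the conjugate acid of the weak base C2H5NH2.
Ka = Kw/Kb = 1.0×10^-14 / 4.0 × 10^-4 = 2.50 × 10^-11
Let x = [H+] at equilibrium. Ka = x²/(0.42 − x).
Since Ka ≪ C₀, x ≈ √(Ka·C₀) = 3.24 × 10^-6 M.
(x/C₀ = 0.00077% < 5%, so the approximation holds.)
pH = −log[H+] = −log(3.24 × 10^-6) = 5.49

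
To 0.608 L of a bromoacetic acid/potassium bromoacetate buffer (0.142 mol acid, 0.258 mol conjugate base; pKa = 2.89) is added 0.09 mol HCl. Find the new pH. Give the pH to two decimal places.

After neutralization: n(BrCH2COOH) = 0.232 mol, n(BrCH2COO-) = 0.168 mol.
pH = pKa + log([A⁻]/[HA]) = 2.89 + log(0.168/0.232) = 2.89 -0.140

pH = 2.75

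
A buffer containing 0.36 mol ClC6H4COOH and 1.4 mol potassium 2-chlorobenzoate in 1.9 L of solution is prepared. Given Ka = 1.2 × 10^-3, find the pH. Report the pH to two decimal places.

pKa = −log(1.2 × 10^-3) = 2.921
Henderson–Hasselbalch: pH = pKa + log([ClC6H4COO-]/[ClC6H4COOH]) = 2.921 + log(1.4/0.36)
pH = 2.921 + (+0.590) = 3.51

pH = 3.51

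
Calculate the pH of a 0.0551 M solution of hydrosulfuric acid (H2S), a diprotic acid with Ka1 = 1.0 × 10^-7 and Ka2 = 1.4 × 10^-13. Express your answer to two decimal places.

pH = 4.13

Ka1 ≫ Ka2, so treat the first dissociation as the only significant source of H+.
Ka1 = x²/(0.0551 − x) = 1.0 × 10^-7
x ≈ √(1.0 × 10^-7 × 0.0551) = 7.42 × 10^-5 M
pH = −log(7.42 × 10^-5) = 4.13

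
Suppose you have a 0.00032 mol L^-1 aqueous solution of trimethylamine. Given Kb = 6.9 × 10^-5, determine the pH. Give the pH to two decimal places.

(CH3)3N + H2O ⇌ (CH3)3NH+ + OH-
Let x = [OH-] at equilibrium. Kb = x²/(0.00032 − x).
x is not negligible relative to C₀; solve x² + 6.9e-05·x − 2.21e-08 = 0.
x = [−6.9e-05 + √(6.9e-05² + 8.83e-08)]/2 = 1.18 × 10^-4 M
pOH = 3.93, so pH = 14.00 − pOH = 10.07

pH = 10.07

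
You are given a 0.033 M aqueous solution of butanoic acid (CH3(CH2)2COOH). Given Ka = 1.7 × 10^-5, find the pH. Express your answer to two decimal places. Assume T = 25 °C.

pH = 3.13

CH3(CH2)2COOH ⇌ CH3(CH2)2COO- + H+
Let x = [H+] at equilibrium. Ka = x²/(0.033 − x).
Since Ka ≪ C₀, x ≈ √(Ka·C₀) = 7.49 × 10^-4 M.
(x/C₀ = 2.3% < 5%, so the approximation holds.)
pH = −log[H+] = −log(7.49 × 10^-4) = 3.13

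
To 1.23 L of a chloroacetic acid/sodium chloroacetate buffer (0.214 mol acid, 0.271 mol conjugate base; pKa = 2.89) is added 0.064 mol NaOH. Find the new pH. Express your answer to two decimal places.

pH = 3.24

After neutralization: n(ClCH2COOH) = 0.15 mol, n(ClCH2COO-) = 0.335 mol.
Henderson–Hasselbalch with mole ratio 0.335/0.15: pH = 2.89 + (+0.349)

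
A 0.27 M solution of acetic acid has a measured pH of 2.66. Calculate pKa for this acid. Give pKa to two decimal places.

pKa = 4.75

[H+] = 10^(-2.66) = 2.19 × 10^-3 M
At equilibrium [HA] = 0.27 − 2.19 × 10^-3 = 2.68 × 10^-1 M
Ka = [H+][A-]/[HA] = (2.19 × 10^-3)² / 2.68 × 10^-1 = 1.79 × 10^-5
pKa = -log(1.79 × 10^-5) = 4.75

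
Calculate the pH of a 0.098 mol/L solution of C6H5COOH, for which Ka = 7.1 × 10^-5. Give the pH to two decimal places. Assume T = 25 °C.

C6H5COOH ⇌ C6H5COO- + H+
Ka = x²/(0.098 − x) = 7.1 × 10^-5
Since Ka ≪ C₀, x ≈ √(Ka·C₀) = 2.64 × 10^-3 M.
pH = −log[H+] = −log(2.64 × 10^-3) = 2.58

pH = 2.58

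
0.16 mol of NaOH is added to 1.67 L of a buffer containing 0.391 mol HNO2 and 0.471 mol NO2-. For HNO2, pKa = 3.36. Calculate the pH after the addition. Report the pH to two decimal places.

OH- converts HNO2 to NO2-: HNO2 → 0.231 mol, NO2- → 0.631 mol.
Henderson–Hasselbalch with mole ratio 0.631/0.231: pH = 3.36 + (+0.436)

pH = 3.80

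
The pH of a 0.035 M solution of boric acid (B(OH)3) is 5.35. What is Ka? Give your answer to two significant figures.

Ka = 5.7 × 10^-10

[H+] = 10^(-5.35) = 4.47 × 10^-6 M
At equilibrium [HA] = 0.035 − 4.47 × 10^-6 = 3.50 × 10^-2 M
Ka = [H+][A-]/[HA] = (4.47 × 10^-6)² / 3.50 × 10^-2 = 5.7 × 10^-10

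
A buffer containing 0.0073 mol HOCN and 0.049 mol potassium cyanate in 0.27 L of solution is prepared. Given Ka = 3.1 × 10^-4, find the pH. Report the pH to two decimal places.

pKa = −log(3.1 × 10^-4) = 3.509
Henderson–Hasselbalch: pH = pKa + log([OCN-]/[HOCN]) = 3.509 + log(0.049/0.0073)
pH = 3.509 + (+0.827) = 4.34

pH = 4.34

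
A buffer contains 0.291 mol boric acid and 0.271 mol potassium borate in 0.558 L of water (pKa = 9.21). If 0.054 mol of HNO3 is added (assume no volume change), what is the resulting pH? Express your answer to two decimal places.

Added H+ converts B(OH)4- to B(OH)3: B(OH)3 → 0.345 mol, B(OH)4- → 0.217 mol.
pH = pKa + log([A⁻]/[HA]) = 9.21 + log(0.217/0.345) = 9.21 -0.201

pH = 9.01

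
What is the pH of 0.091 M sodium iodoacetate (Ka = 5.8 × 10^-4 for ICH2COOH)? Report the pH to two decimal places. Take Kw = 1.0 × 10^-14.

pH = 8.10

ICH2COO- is the conjugate base of the weak acid ICH2COOH.
Kb = Kw/Ka = 1.0×10^-14 / 5.8 × 10^-4 = 1.72 × 10^-11
Kb = [OH-]²/(0.091 − [OH-]) = 1.72 × 10^-11
Since Kb ≪ C₀, [OH-] ≈ √(Kb·C₀) = 1.25 × 10^-6 M.
Check: 0.0014% ionized — well under 5%, approximation valid.
pOH = −log(1.25 × 10^-6) = 5.90; pH = 14.00 − 5.90 = 8.10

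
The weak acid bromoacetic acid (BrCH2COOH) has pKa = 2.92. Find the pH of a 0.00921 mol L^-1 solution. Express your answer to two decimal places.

pH = 2.56

BrCH2COOH ⇌ BrCH2COO- + H+
Ka = 10^(−2.92) = 1.20 × 10^-3
From the ICE table, Ka = [H+]²/(0.00921 − [H+]) = 1.20 × 10^-3.
[H+] is not negligible relative to C₀; solve [H+]² + 0.0012·[H+] − 1.11e-05 = 0.
[H+] = [−0.0012 + √(0.0012² + 4.42e-05)]/2 = 2.78 × 10^-3 M
pH = −log(2.78 × 10^-3) = 2.56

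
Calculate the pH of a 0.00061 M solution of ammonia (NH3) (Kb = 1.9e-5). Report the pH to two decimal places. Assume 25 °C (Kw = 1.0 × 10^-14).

pH = 9.99

NH3 + H2O ⇌ NH4+ + OH-
From the ICE table, Kb = x²/(0.00061 − x) = 1.9 × 10^-5.
The 5% rule fails; solving x² + Kb·x − Kb·C₀ = 0 exactly:
x = (−Kb + √(Kb² + 4·Kb·C₀))/2 = 9.86 × 10^-5 M
pOH = 4.01, so pH = 14.00 − pOH = 9.99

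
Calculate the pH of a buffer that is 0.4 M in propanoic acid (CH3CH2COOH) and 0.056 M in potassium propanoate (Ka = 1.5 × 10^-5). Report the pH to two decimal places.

pKa = −log(1.5 × 10^-5) = 4.824
Henderson–Hasselbalch: pH = pKa + log([CH3CH2COO-]/[CH3CH2COOH]) = 4.824 + log(0.056/0.4)
pH = 4.824 + (-0.854) = 3.97

pH = 3.97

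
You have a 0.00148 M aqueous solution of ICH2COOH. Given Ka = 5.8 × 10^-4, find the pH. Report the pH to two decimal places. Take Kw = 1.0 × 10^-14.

pH = 3.17

ICH2COOH ⇌ ICH2COO- + H+
Let x = [H+] at equilibrium. Ka = x²/(0.00148 − x).
x is not negligible relative to C₀; solve x² + 0.00058·x − 8.58e-07 = 0.
x = [−0.00058 + √(0.00058² + 3.43e-06)]/2 = 6.81 × 10^-4 M
pH = −log[H+] = −log(6.81 × 10^-4) = 3.17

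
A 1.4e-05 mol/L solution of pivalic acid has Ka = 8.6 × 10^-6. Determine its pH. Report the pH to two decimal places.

pH = 5.13

(CH3)3CCOOH ⇌ (CH3)3CCOO- + H+
From the ICE table, Ka = [H+]²/(1.4e-05 − [H+]) = 8.6 × 10^-6.
The 5% rule fails; solving [H+]² + Ka·[H+] − Ka·C₀ = 0 exactly:
[H+] = [−8.6e-06 + √(8.6e-06² + 4.82e-10)]/2 = 7.49 × 10^-6 M
pH = −log[H+] = −log(7.49 × 10^-6) = 5.13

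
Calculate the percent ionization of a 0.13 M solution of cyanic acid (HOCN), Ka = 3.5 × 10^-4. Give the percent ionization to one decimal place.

HOCN ⇌ OCN- + H+; let x = [H+] at equilibrium.
Ka = x²/(C₀ − x); solving the quadratic gives x = 6.57 × 10^-3 M.
% ionization = x/C₀ × 100% = 6.57 × 10^-3/0.13 × 100% = 5.1%

5.1%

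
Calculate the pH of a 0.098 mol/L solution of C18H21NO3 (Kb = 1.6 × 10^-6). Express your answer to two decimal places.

pH = 10.60

C18H21NO3 + H2O ⇌ C18H22NO3+ + OH-
Kb = [OH-]²/(0.098 − [OH-]) = 1.6 × 10^-6
Assume [OH-] ≪ 0.098: [OH-] ≈ √(1.6 × 10^-6 × 0.098) = 3.96 × 10^-4 M
pOH = −log(3.96 × 10^-4) = 3.40; pH = 14.00 − 3.40 = 10.60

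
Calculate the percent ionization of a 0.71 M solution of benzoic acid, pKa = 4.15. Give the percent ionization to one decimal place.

C6H5COOH ⇌ C6H5COO- + H+; let x = [H+] at equilibrium.
Ka = 10^(−4.15) = 7.08 × 10^-5
x ≈ √(Ka·C₀) = √(7.08 × 10^-5 × 0.71) = 7.09 × 10^-3 M
Fraction ionized = 7.09 × 10^-3 / 0.71 = 0.0100 → 1.0%

1.0%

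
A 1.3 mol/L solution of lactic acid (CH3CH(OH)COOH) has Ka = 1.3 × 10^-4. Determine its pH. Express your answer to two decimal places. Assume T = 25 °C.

pH = 1.89

CH3CH(OH)COOH ⇌ CH3CH(OH)COO- + H+
From the ICE table, Ka = [H+]²/(1.3 − [H+]) = 1.3 × 10^-4.
Assume [H+] ≪ 1.3: [H+] ≈ √(1.3 × 10^-4 × 1.3) = 1.30 × 10^-2 M
([H+]/C₀ = 1% < 5%, so the approximation holds.)
pH = −log[H+] = −log(1.30 × 10^-2) = 1.89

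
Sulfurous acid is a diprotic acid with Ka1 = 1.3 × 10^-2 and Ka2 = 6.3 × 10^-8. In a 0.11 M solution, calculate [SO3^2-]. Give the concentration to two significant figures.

First ionization gives [H+] ≈ [HSO3-] = 3.19 × 10^-2 M.
Second step: Ka2 = [H+][SO3^2-]/[HSO3-] ≈ [SO3^2-] (since [H+] ≈ [HSO3-]).
So [SO3^2-] ≈ Ka2.

6.3 × 10^-8 M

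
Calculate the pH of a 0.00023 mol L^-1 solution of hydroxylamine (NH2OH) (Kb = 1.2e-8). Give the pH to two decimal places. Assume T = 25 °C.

pH = 8.22

NH2OH + H2O ⇌ NH3OH+ + OH-
Let x = [OH-] at equilibrium. Kb = x²/(0.00023 − x).
Assume x ≪ 0.00023: x ≈ √(1.2 × 10^-8 × 0.00023) = 1.66 × 10^-6 M
pOH = −log(1.66 × 10^-6) = 5.78; pH = 14.00 − 5.78 = 8.22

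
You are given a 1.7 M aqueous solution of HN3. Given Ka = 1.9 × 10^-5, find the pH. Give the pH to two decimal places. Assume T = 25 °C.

HN3 ⇌ N3- + H+
From the ICE table, Ka = [H+]²/(1.7 − [H+]) = 1.9 × 10^-5.
Neglecting [H+] in the denominator: [H+] = √(1.9 × 10^-5 × 1.7) = 5.68 × 10^-3 M
pH = −log(5.68 × 10^-3) = 2.25

pH = 2.25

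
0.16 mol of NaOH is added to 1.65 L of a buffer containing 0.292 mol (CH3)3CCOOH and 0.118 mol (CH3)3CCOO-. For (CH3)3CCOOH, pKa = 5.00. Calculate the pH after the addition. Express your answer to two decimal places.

pH = 5.32

After neutralization: n((CH3)3CCOOH) = 0.132 mol, n((CH3)3CCOO-) = 0.278 mol.
pH = pKa + log(n_(CH3)3CCOO-/n_(CH3)3CCOOH) = 5.00 + log(0.278/0.132) = 5.00 + (+0.323)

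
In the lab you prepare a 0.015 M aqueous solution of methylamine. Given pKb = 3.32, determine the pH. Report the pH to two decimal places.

pH = 11.39

CH3NH2 + H2O ⇌ CH3NH3+ + OH-
Kb = 10^(−3.32) = 4.79 × 10^-4
Kb = x²/(0.015 − x) = 4.79 × 10^-4
The 5% rule fails; solving x² + Kb·x − Kb·C₀ = 0 exactly:
x = [−0.000479 + √(0.000479² + 2.87e-05)]/2 = 2.45 × 10^-3 M
pOH = 2.61, so pH = 14.00 − pOH = 11.39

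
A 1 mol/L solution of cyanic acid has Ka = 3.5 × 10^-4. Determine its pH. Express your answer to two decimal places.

pH = 1.73

HOCN ⇌ OCN- + H+
Ka = [H+]²/(1 − [H+]) = 3.5 × 10^-4
Assume [H+] ≪ 1: [H+] ≈ √(3.5 × 10^-4 × 1) = 1.87 × 10^-2 M
([H+]/C₀ = 1.9% < 5%, so the approximation holds.)
pH = −log[H+] = −log(1.87 × 10^-2) = 1.73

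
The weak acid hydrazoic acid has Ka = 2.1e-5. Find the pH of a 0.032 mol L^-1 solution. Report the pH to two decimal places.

pH = 3.09

HN3 ⇌ N3- + H+
Ka = [H+]²/(0.032 − [H+]) = 2.1 × 10^-5
Since Ka ≪ C₀, [H+] ≈ √(Ka·C₀) = 8.20 × 10^-4 M.
Check: 2.6% ionized — well under 5%, approximation valid.
pH = −log[H+] = −log(8.20 × 10^-4) = 3.09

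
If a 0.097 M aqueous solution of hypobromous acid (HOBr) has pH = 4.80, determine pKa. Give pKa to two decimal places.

[H+] = 10^(-4.80) = 1.58 × 10^-5 M
At equilibrium [HA] = 0.097 − 1.58 × 10^-5 = 9.70 × 10^-2 M
Ka = [H+][A-]/[HA] = (1.58 × 10^-5)² / 9.70 × 10^-2 = 2.57 × 10^-9
pKa = -log(2.57 × 10^-9) = 8.59

pKa = 8.59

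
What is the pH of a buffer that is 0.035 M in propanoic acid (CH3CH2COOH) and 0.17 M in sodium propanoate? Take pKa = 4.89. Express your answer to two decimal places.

pH = 5.58

pH = pKa + log([A⁻]/[HA]) = 4.89 + log(0.17/0.035)
pH = 4.89 + (+0.686) = 5.58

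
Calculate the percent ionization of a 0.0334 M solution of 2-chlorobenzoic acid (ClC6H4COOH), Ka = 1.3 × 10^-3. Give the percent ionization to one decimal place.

17.9%

ClC6H4COOH ⇌ ClC6H4COO- + H+; let x = [H+] at equilibrium.
Solve x² + 0.0013x − 4.34e-05 = 0 → x = 5.97 × 10^-3 M
Fraction ionized = 5.97 × 10^-3 / 0.0334 = 0.1787 → 17.9%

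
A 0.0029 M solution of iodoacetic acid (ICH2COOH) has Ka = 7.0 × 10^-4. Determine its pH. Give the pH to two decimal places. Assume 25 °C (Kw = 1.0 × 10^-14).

pH = 2.95

ICH2COOH ⇌ ICH2COO- + H+
Ka = x²/(0.0029 − x) = 7.0 × 10^-4
x is not negligible relative to C₀; solve x² + 0.0007·x − 2.03e-06 = 0.
x = [−0.0007 + √(0.0007² + 8.12e-06)]/2 = 1.12 × 10^-3 M
pH = −log[H+] = −log(1.12 × 10^-3) = 2.95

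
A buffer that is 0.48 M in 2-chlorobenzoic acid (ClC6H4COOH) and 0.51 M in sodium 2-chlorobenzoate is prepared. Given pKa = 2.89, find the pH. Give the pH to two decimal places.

Henderson–Hasselbalch: pH = pKa + log([ClC6H4COO-]/[ClC6H4COOH]) = 2.89 + log(0.51/0.48)
pH = 2.89 + (+0.026) = 2.92

pH = 2.92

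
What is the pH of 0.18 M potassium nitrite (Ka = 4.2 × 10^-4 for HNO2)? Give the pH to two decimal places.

pH = 8.32

NO2- is the conjugate base of the weak acid HNO2.
Kb = Kw/Ka = 1.0×10^-14 / 4.2 × 10^-4 = 2.38 × 10^-11
From the ICE table, Kb = [OH-]²/(0.18 − [OH-]) = 2.38 × 10^-11.
Since Kb ≪ C₀, [OH-] ≈ √(Kb·C₀) = 2.07 × 10^-6 M.
Check: 0.0011% ionized — well under 5%, approximation valid.
pOH = −log(2.07 × 10^-6) = 5.68; pH = 14.00 − 5.68 = 8.32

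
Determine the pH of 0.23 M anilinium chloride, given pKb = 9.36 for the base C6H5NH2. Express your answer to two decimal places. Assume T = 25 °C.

C6H5NH3+ is the conjugate acid of the weak base C6H5NH2.
Kb = 10^(−9.36) = 4.37 × 10^-10
Ka = Kw/Kb = 1.0×10^-14 / 4.37 × 10^-10 = 2.29 × 10^-5
Ka = x²/(0.23 − x) = 2.29 × 10^-5
Assume x ≪ 0.23: x ≈ √(2.29 × 10^-5 × 0.23) = 2.29 × 10^-3 M
Check: 1% ionized — well under 5%, approximation valid.
pH = −log(2.29 × 10^-3) = 2.64

pH = 2.64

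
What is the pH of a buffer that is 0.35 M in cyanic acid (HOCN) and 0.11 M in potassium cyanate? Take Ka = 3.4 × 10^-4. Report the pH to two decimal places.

pKa = −log(3.4 × 10^-4) = 3.469
Henderson–Hasselbalch: pH = pKa + log([OCN-]/[HOCN]) = 3.469 + log(0.11/0.35)
pH = 3.469 + (-0.503) = 2.97

pH = 2.97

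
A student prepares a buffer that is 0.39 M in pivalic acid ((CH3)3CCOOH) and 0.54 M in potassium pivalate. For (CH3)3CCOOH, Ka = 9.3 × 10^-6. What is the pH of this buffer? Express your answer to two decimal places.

pKa = −log(9.3 × 10^-6) = 5.032
pH = pKa + log([A⁻]/[HA]) = 5.032 + log(0.54/0.39)
pH = 5.032 + (+0.141) = 5.17

pH = 5.17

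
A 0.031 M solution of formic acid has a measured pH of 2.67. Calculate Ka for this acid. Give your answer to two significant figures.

Ka = 1.6 × 10^-4

[H+] = 10^(-2.67) = 2.14 × 10^-3 M
At equilibrium [HA] = 0.031 − 2.14 × 10^-3 = 2.89 × 10^-2 M
Ka = [H+][A-]/[HA] = (2.14 × 10^-3)² / 2.89 × 10^-2 = 1.6 × 10^-4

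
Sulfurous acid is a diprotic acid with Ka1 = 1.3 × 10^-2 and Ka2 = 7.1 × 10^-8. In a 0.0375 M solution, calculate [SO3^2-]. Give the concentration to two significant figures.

First ionization gives [H+] ≈ [HSO3-] = 1.65 × 10^-2 M.
Second step: Ka2 = [H+][SO3^2-]/[HSO3-] ≈ [SO3^2-] (since [H+] ≈ [HSO3-]).
So [SO3^2-] ≈ Ka2.

7.1 × 10^-8 M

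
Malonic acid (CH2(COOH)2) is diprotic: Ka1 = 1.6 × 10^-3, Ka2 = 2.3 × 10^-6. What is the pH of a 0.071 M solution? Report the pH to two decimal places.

Ka1 ≫ Ka2, so treat the first dissociation as the only significant source of H+.
Ka1 = x²/(0.071 − x) = 1.6 × 10^-3
Solving the quadratic: x = (−Ka1 + √(Ka1² + 4·Ka1·C₀))/2 = 9.89 × 10^-3 M
pH = −log(9.89 × 10^-3) = 2.00

pH = 2.00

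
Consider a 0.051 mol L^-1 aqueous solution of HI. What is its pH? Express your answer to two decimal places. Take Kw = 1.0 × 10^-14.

pH = 1.29

HI is a strong acid and dissociates completely, so [H+] = 0.051 M.
pH = -log(0.051) = 1.29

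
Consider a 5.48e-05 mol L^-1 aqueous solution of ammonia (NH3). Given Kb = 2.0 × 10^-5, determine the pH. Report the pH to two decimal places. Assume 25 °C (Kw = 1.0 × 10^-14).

pH = 9.39

NH3 + H2O ⇌ NH4+ + OH-
Kb = x²/(5.48e-05 − x) = 2.0 × 10^-5
The 5% rule fails; solving x² + Kb·x − Kb·C₀ = 0 exactly:
x = (−Kb + √(Kb² + 4·Kb·C₀))/2 = 2.46 × 10^-5 M
pOH = 4.61, so pH = 14.00 − pOH = 9.39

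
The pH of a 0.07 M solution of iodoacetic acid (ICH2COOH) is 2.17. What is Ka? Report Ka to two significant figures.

[H+] = 10^(-2.17) = 6.76 × 10^-3 M
At equilibrium [HA] = 0.07 − 6.76 × 10^-3 = 6.32 × 10^-2 M
Ka = [H+][A-]/[HA] = (6.76 × 10^-3)² / 6.32 × 10^-2 = 7.2 × 10^-4

Ka = 7.2 × 10^-4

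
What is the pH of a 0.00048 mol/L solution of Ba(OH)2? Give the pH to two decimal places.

pH = 10.98

Ba(OH)2 is a strong base (each formula unit releases 2 OH-); [OH-] = 0.00096 M.
pOH = -log(0.00096) = 3.02
pH = 14.00 - 3.02 = 10.98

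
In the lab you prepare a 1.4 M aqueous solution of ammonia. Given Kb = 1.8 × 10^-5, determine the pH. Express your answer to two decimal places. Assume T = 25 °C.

NH3 + H2O ⇌ NH4+ + OH-
Kb = [OH-]²/(1.4 − [OH-]) = 1.8 × 10^-5
Since Kb ≪ C₀, [OH-] ≈ √(Kb·C₀) = 5.02 × 10^-3 M.
Check: 0.36% ionized — well under 5%, approximation valid.
pOH = −log(5.02 × 10^-3) = 2.30; pH = 14.00 − 2.30 = 11.70

pH = 11.70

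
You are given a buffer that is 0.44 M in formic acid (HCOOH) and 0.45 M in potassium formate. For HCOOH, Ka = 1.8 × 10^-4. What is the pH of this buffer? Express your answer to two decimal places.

pH = 3.75

pKa = −log(1.8 × 10^-4) = 3.745
Henderson–Hasselbalch: pH = pKa + log([HCOO-]/[HCOOH]) = 3.745 + log(0.45/0.44)
pH = 3.745 + (+0.010) = 3.75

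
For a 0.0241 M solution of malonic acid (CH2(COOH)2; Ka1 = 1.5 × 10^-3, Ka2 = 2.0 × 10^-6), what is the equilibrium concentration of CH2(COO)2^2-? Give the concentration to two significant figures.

First ionization gives [H+] ≈ [CH2(COOH)COO-] = 5.31 × 10^-3 M.
Second step: Ka2 = [H+][CH2(COO)2^2-]/[CH2(COOH)COO-] ≈ [CH2(COO)2^2-] (since [H+] ≈ [CH2(COOH)COO-]).
So [CH2(COO)2^2-] ≈ Ka2.

2.0 × 10^-6 M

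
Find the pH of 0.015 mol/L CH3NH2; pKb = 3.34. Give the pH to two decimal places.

CH3NH2 + H2O ⇌ CH3NH3+ + OH-
Kb = 10^(−3.34) = 4.57 × 10^-4
From the ICE table, Kb = [OH-]²/(0.015 − [OH-]) = 4.57 × 10^-4.
Here C₀/Kb ≈ 32.8, so the small-[OH-] approximation fails. Use the quadratic:
[OH-] = [−0.000457 + √(0.000457² + 2.74e-05)]/2 = 2.40 × 10^-3 M
pOH = −log(2.40 × 10^-3) = 2.62; pH = 14.00 − 2.62 = 11.38

pH = 11.38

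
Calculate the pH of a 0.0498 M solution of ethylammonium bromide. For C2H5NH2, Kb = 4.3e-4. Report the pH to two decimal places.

C2H5NH3+ is the conjugate acid of the weak base C2H5NH2.
Ka = Kw/Kb = 1.0×10^-14 / 4.3 × 10^-4 = 2.33 × 10^-11
Ka = x²/(0.0498 − x) = 2.33 × 10^-11
Since Ka ≪ C₀, x ≈ √(Ka·C₀) = 1.08 × 10^-6 M.
(x/C₀ = 0.0022% < 5%, so the approximation holds.)
pH = −log(1.08 × 10^-6) = 5.97

pH = 5.97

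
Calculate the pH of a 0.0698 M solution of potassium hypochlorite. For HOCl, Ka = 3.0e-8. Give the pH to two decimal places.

OCl- is the conjugate base of the weak acid HOCl.
Kb = Kw/Ka = 1.0×10^-14 / 3.0 × 10^-8 = 3.33 × 10^-7
Let x = [OH-] at equilibrium. Kb = x²/(0.0698 − x).
Since Kb ≪ C₀, x ≈ √(Kb·C₀) = 1.52 × 10^-4 M.
pOH = −log(1.52 × 10^-4) = 3.82; pH = 14.00 − 3.82 = 10.18

pH = 10.18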